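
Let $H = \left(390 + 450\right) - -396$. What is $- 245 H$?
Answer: $-302820$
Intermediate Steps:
$H = 1236$ ($H = 840 + 396 = 1236$)
$- 245 H = \left(-245\right) 1236 = -302820$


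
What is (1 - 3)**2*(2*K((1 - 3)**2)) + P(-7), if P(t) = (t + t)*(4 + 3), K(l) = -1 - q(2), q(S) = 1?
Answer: -114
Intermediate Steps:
K(l) = -2 (K(l) = -1 - 1*1 = -1 - 1 = -2)
P(t) = 14*t (P(t) = (2*t)*7 = 14*t)
(1 - 3)**2*(2*K((1 - 3)**2)) + P(-7) = (1 - 3)**2*(2*(-2)) + 14*(-7) = (-2)**2*(-4) - 98 = 4*(-4) - 98 = -16 - 98 = -114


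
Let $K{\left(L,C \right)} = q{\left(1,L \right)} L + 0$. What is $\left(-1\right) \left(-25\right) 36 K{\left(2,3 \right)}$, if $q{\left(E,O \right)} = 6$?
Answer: $10800$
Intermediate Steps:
$K{\left(L,C \right)} = 6 L$ ($K{\left(L,C \right)} = 6 L + 0 = 6 L$)
$\left(-1\right) \left(-25\right) 36 K{\left(2,3 \right)} = \left(-1\right) \left(-25\right) 36 \cdot 6 \cdot 2 = 25 \cdot 36 \cdot 12 = 900 \cdot 12 = 10800$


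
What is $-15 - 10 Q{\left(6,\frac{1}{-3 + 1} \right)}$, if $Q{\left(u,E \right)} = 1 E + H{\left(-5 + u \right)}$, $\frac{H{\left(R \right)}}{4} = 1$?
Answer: $-50$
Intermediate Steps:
$H{\left(R \right)} = 4$ ($H{\left(R \right)} = 4 \cdot 1 = 4$)
$Q{\left(u,E \right)} = 4 + E$ ($Q{\left(u,E \right)} = 1 E + 4 = E + 4 = 4 + E$)
$-15 - 10 Q{\left(6,\frac{1}{-3 + 1} \right)} = -15 - 10 \left(4 + \frac{1}{-3 + 1}\right) = -15 - 10 \left(4 + \frac{1}{-2}\right) = -15 - 10 \left(4 - \frac{1}{2}\right) = -15 - 35 = -50$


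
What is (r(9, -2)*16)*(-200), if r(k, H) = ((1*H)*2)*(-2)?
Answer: -25600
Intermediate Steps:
r(k, H) = -4*H (r(k, H) = (H*2)*(-2) = (2*H)*(-2) = -4*H)
(r(9, -2)*16)*(-200) = (-4*(-2)*16)*(-200) = (8*16)*(-200) = 128*(-200) = -25600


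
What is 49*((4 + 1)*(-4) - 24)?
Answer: -2156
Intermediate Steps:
49*((4 + 1)*(-4) - 24) = 49*(5*(-4) - 24) = 49*(-20 - 24) = 49*(-44) = -2156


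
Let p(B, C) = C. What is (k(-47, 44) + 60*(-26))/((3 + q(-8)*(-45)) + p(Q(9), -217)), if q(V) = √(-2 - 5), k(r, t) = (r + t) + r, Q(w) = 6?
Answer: 344540/59971 - 72450*I*√7/59971 ≈ 5.7451 - 3.1963*I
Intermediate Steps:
k(r, t) = t + 2*r
q(V) = I*√7 (q(V) = √(-7) = I*√7)
(k(-47, 44) + 60*(-26))/((3 + q(-8)*(-45)) + p(Q(9), -217)) = ((44 + 2*(-47)) + 60*(-26))/((3 + (I*√7)*(-45)) - 217) = ((44 - 94) - 1560)/((3 - 45*I*√7) - 217) = (-50 - 1560)/(-214 - 45*I*√7) = -1610/(-214 - 45*I*√7)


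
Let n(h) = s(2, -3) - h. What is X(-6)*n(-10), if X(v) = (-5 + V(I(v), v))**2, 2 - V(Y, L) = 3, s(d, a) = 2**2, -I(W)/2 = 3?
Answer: 504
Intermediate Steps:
I(W) = -6 (I(W) = -2*3 = -6)
s(d, a) = 4
V(Y, L) = -1 (V(Y, L) = 2 - 1*3 = 2 - 3 = -1)
n(h) = 4 - h
X(v) = 36 (X(v) = (-5 - 1)**2 = (-6)**2 = 36)
X(-6)*n(-10) = 36*(4 - 1*(-10)) = 36*(4 + 10) = 36*14 = 504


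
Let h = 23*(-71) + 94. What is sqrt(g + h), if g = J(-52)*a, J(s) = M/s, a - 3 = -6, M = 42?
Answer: 3*I*sqrt(115414)/26 ≈ 39.199*I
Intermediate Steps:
a = -3 (a = 3 - 6 = -3)
J(s) = 42/s
h = -1539 (h = -1633 + 94 = -1539)
g = 63/26 (g = (42/(-52))*(-3) = (42*(-1/52))*(-3) = -21/26*(-3) = 63/26 ≈ 2.4231)
sqrt(g + h) = sqrt(63/26 - 1539) = sqrt(-39951/26) = 3*I*sqrt(115414)/26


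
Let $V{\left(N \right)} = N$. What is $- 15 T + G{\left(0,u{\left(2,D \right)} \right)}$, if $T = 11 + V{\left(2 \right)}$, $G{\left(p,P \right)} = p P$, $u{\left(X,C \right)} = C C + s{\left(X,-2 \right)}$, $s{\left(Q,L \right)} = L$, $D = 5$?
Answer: $-195$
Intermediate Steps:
$u{\left(X,C \right)} = -2 + C^{2}$ ($u{\left(X,C \right)} = C C - 2 = C^{2} - 2 = -2 + C^{2}$)
$G{\left(p,P \right)} = P p$
$T = 13$ ($T = 11 + 2 = 13$)
$- 15 T + G{\left(0,u{\left(2,D \right)} \right)} = \left(-15\right) 13 + \left(-2 + 5^{2}\right) 0 = -195 + \left(-2 + 25\right) 0 = -195 + 23 \cdot 0 = -195 + 0 = -195$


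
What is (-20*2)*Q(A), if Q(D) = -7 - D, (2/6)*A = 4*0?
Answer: 280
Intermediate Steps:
A = 0 (A = 3*(4*0) = 3*0 = 0)
(-20*2)*Q(A) = (-20*2)*(-7 - 1*0) = -40*(-7 + 0) = -40*(-7) = 280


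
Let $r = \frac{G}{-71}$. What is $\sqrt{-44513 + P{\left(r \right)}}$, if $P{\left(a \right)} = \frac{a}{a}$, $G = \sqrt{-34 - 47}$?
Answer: $4 i \sqrt{2782} \approx 210.98 i$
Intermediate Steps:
$G = 9 i$ ($G = \sqrt{-81} = 9 i \approx 9.0 i$)
$r = - \frac{9 i}{71}$ ($r = \frac{9 i}{-71} = 9 i \left(- \frac{1}{71}\right) = - \frac{9 i}{71} \approx - 0.12676 i$)
$P{\left(a \right)} = 1$
$\sqrt{-44513 + P{\left(r \right)}} = \sqrt{-44513 + 1} = \sqrt{-44512} = 4 i \sqrt{2782}$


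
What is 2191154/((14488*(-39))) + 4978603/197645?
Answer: 169999955569/7976839260 ≈ 21.312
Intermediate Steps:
2191154/((14488*(-39))) + 4978603/197645 = 2191154/(-565032) + 4978603*(1/197645) = 2191154*(-1/565032) + 711229/28235 = -1095577/282516 + 711229/28235 = 169999955569/7976839260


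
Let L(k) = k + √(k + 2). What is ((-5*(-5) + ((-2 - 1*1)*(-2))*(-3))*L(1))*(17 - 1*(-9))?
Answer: 182 + 182*√3 ≈ 497.23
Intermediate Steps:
L(k) = k + √(2 + k)
((-5*(-5) + ((-2 - 1*1)*(-2))*(-3))*L(1))*(17 - 1*(-9)) = ((-5*(-5) + ((-2 - 1*1)*(-2))*(-3))*(1 + √(2 + 1)))*(17 - 1*(-9)) = ((25 + ((-2 - 1)*(-2))*(-3))*(1 + √3))*(17 + 9) = ((25 - 3*(-2)*(-3))*(1 + √3))*26 = ((25 + 6*(-3))*(1 + √3))*26 = ((25 - 18)*(1 + √3))*26 = (7*(1 + √3))*26 = (7 + 7*√3)*26 = 182 + 182*√3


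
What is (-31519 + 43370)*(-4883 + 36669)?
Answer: 376695886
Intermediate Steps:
(-31519 + 43370)*(-4883 + 36669) = 11851*31786 = 376695886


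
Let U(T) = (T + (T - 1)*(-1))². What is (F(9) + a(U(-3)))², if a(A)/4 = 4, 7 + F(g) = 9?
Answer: 324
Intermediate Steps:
F(g) = 2 (F(g) = -7 + 9 = 2)
U(T) = 1 (U(T) = (T + (-1 + T)*(-1))² = (T + (1 - T))² = 1² = 1)
a(A) = 16 (a(A) = 4*4 = 16)
(F(9) + a(U(-3)))² = (2 + 16)² = 18² = 324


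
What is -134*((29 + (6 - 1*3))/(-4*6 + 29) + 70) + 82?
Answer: -50778/5 ≈ -10156.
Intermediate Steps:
-134*((29 + (6 - 1*3))/(-4*6 + 29) + 70) + 82 = -134*((29 + (6 - 3))/(-24 + 29) + 70) + 82 = -134*((29 + 3)/5 + 70) + 82 = -134*(32*(1/5) + 70) + 82 = -134*(32/5 + 70) + 82 = -134*382/5 + 82 = -51188/5 + 82 = -50778/5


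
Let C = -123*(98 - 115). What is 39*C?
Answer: 81549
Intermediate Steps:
C = 2091 (C = -123*(-17) = 2091)
39*C = 39*2091 = 81549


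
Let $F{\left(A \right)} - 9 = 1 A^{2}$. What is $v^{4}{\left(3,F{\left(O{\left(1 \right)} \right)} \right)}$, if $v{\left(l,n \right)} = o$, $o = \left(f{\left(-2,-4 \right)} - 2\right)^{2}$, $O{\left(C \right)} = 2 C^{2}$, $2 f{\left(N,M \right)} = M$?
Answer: $65536$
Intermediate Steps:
$f{\left(N,M \right)} = \frac{M}{2}$
$F{\left(A \right)} = 9 + A^{2}$ ($F{\left(A \right)} = 9 + 1 A^{2} = 9 + A^{2}$)
$o = 16$ ($o = \left(\frac{1}{2} \left(-4\right) - 2\right)^{2} = \left(-2 - 2\right)^{2} = \left(-4\right)^{2} = 16$)
$v{\left(l,n \right)} = 16$
$v^{4}{\left(3,F{\left(O{\left(1 \right)} \right)} \right)} = 16^{4} = 65536$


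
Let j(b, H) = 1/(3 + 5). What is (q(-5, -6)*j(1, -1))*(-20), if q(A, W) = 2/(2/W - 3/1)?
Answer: 3/2 ≈ 1.5000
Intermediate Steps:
j(b, H) = 1/8
q(A, W) = 2/(-3 + 2/W) (q(A, W) = 2/(2/W - 3*1) = 2/(2/W - 3) = 2/(-3 + 2/W))
(q(-5, -6)*j(1, -1))*(-20) = (-2*(-6)/(-2 + 3*(-6))*(1/8))*(-20) = (-2*(-6)/(-2 - 18)*(1/8))*(-20) = (-2*(-6)/(-20)*(1/8))*(-20) = (-2*(-6)*(-1/20)*(1/8))*(-20) = -3/5*1/8*(-20) = -3/40*(-20) = 3/2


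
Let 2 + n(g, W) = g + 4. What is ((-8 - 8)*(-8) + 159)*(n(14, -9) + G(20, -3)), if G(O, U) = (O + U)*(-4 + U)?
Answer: -29561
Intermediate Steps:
G(O, U) = (-4 + U)*(O + U)
n(g, W) = 2 + g (n(g, W) = -2 + (g + 4) = -2 + (4 + g) = 2 + g)
((-8 - 8)*(-8) + 159)*(n(14, -9) + G(20, -3)) = ((-8 - 8)*(-8) + 159)*((2 + 14) + ((-3)² - 4*20 - 4*(-3) + 20*(-3))) = (-16*(-8) + 159)*(16 + (9 - 80 + 12 - 60)) = (128 + 159)*(16 - 119) = 287*(-103) = -29561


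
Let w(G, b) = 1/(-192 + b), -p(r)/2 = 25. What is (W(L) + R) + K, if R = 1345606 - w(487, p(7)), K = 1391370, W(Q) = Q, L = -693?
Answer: 662180487/242 ≈ 2.7363e+6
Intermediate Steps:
p(r) = -50 (p(r) = -2*25 = -50)
R = 325636653/242 (R = 1345606 - 1/(-192 - 50) = 1345606 - 1/(-242) = 1345606 - 1*(-1/242) = 1345606 + 1/242 = 325636653/242 ≈ 1.3456e+6)
(W(L) + R) + K = (-693 + 325636653/242) + 1391370 = 325468947/242 + 1391370 = 662180487/242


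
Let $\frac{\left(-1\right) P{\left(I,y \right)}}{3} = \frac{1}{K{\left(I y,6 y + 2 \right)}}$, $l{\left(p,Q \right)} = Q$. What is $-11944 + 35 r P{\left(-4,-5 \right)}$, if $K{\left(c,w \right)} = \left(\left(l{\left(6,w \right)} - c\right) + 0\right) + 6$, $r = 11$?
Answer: $- \frac{23833}{2} \approx -11917.0$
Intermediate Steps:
$K{\left(c,w \right)} = 6 + w - c$ ($K{\left(c,w \right)} = \left(\left(w - c\right) + 0\right) + 6 = \left(w - c\right) + 6 = 6 + w - c$)
$P{\left(I,y \right)} = - \frac{3}{8 + 6 y - I y}$ ($P{\left(I,y \right)} = - \frac{3}{6 + \left(6 y + 2\right) - I y} = - \frac{3}{6 + \left(2 + 6 y\right) - I y} = - \frac{3}{8 + 6 y - I y}$)
$-11944 + 35 r P{\left(-4,-5 \right)} = -11944 + 35 \cdot 11 \frac{3}{-8 - -30 - -20} = -11944 + 385 \frac{3}{-8 + 30 + 20} = -11944 + 385 \cdot \frac{3}{42} = -11944 + 385 \cdot 3 \cdot \frac{1}{42} = -11944 + 385 \cdot \frac{1}{14} = -11944 + \frac{55}{2} = - \frac{23833}{2}$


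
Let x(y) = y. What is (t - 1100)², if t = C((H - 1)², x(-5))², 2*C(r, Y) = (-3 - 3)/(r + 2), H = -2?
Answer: 17713214281/14641 ≈ 1.2098e+6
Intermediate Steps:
C(r, Y) = -3/(2 + r) (C(r, Y) = ((-3 - 3)/(r + 2))/2 = (-6/(2 + r))/2 = -3/(2 + r))
t = 9/121 (t = (-3/(2 + (-2 - 1)²))² = (-3/(2 + (-3)²))² = (-3/(2 + 9))² = (-3/11)² = 9/121 ≈ 0.074380)
(t - 1100)² = (9/121 - 1100)² = (-133091/121)² = 17713214281/14641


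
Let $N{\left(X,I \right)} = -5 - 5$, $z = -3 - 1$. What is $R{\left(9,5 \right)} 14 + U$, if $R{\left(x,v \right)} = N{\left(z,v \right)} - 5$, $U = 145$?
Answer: $-65$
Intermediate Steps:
$z = -4$ ($z = -3 - 1 = -4$)
$N{\left(X,I \right)} = -10$
$R{\left(x,v \right)} = -15$ ($R{\left(x,v \right)} = -10 - 5 = -15$)
$R{\left(9,5 \right)} 14 + U = \left(-15\right) 14 + 145 = -210 + 145 = -65$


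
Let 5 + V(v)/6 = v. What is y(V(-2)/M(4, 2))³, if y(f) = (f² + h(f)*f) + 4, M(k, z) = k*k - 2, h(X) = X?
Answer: 10648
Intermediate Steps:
V(v) = -30 + 6*v
M(k, z) = -2 + k² (M(k, z) = k² - 2 = -2 + k²)
y(f) = 4 + 2*f² (y(f) = (f² + f*f) + 4 = (f² + f²) + 4 = 2*f² + 4 = 4 + 2*f²)
y(V(-2)/M(4, 2))³ = (4 + 2*((-30 + 6*(-2))/(-2 + 4²))²)³ = (4 + 2*((-30 - 12)/(-2 + 16))²)³ = (4 + 2*(-42/14)²)³ = (4 + 2*(-42*1/14)²)³ = (4 + 2*(-3)²)³ = (4 + 2*9)³ = (4 + 18)³ = 22³ = 10648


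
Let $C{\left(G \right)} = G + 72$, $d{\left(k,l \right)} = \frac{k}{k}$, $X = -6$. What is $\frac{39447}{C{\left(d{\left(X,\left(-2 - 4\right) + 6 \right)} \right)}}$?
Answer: $\frac{39447}{73} \approx 540.37$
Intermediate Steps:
$d{\left(k,l \right)} = 1$
$C{\left(G \right)} = 72 + G$
$\frac{39447}{C{\left(d{\left(X,\left(-2 - 4\right) + 6 \right)} \right)}} = \frac{39447}{72 + 1} = \frac{39447}{73}$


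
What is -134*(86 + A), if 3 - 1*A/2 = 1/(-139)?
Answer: -1713860/139 ≈ -12330.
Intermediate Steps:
A = 836/139 (A = 6 - 2/(-139) = 6 - 2*(-1/139) = 6 + 2/139 = 836/139 ≈ 6.0144)
-134*(86 + A) = -134*(86 + 836/139) = -134*12790/139 = -1713860/139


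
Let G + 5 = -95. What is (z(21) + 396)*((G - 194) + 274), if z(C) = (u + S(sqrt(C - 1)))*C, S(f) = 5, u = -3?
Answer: -8760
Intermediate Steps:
G = -100 (G = -5 - 95 = -100)
z(C) = 2*C (z(C) = (-3 + 5)*C = 2*C)
(z(21) + 396)*((G - 194) + 274) = (2*21 + 396)*((-100 - 194) + 274) = (42 + 396)*(-294 + 274) = 438*(-20) = -8760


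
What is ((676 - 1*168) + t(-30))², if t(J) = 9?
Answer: 267289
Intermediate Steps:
((676 - 1*168) + t(-30))² = ((676 - 1*168) + 9)² = ((676 - 168) + 9)² = (508 + 9)² = 517² = 267289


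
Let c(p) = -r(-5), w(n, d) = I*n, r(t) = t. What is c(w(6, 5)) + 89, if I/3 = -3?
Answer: 94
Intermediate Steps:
I = -9 (I = 3*(-3) = -9)
w(n, d) = -9*n
c(p) = 5 (c(p) = -1*(-5) = 5)
c(w(6, 5)) + 89 = 5 + 89 = 94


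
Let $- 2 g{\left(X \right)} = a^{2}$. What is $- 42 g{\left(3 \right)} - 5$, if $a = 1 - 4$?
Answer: $184$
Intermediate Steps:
$a = -3$ ($a = 1 - 4 = -3$)
$g{\left(X \right)} = - \frac{9}{2}$ ($g{\left(X \right)} = - \frac{\left(-3\right)^{2}}{2} = \left(- \frac{1}{2}\right) 9 = - \frac{9}{2}$)
$- 42 g{\left(3 \right)} - 5 = \left(-42\right) \left(- \frac{9}{2}\right) - 5 = 189 - 5 = 184$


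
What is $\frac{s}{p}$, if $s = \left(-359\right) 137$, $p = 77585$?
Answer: $- \frac{49183}{77585} \approx -0.63392$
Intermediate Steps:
$s = -49183$
$\frac{s}{p} = - \frac{49183}{77585}$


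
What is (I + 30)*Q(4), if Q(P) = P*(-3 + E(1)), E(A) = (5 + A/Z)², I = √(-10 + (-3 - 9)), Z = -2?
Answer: 2070 + 69*I*√22 ≈ 2070.0 + 323.64*I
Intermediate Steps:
I = I*√22 (I = √(-10 - 12) = √(-22) = I*√22 ≈ 4.6904*I)
E(A) = (5 - A/2)² (E(A) = (5 + A/(-2))² = (5 + A*(-½))² = (5 - A/2)²)
Q(P) = 69*P/4 (Q(P) = P*(-3 + (-10 + 1)²/4) = P*(-3 + (¼)*(-9)²) = P*(-3 + (¼)*81) = P*(-3 + 81/4) = P*(69/4) = 69*P/4)
(I + 30)*Q(4) = (I*√22 + 30)*((69/4)*4) = (30 + I*√22)*69 = 2070 + 69*I*√22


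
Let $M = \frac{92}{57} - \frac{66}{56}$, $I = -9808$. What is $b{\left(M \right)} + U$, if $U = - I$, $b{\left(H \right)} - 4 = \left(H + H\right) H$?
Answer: $\frac{12497124721}{1273608} \approx 9812.4$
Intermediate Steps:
$M = \frac{695}{1596}$ ($M = 92 \cdot \frac{1}{57} - \frac{33}{28} = \frac{92}{57} - \frac{33}{28} = \frac{695}{1596} \approx 0.43546$)
$b{\left(H \right)} = 4 + 2 H^{2}$ ($b{\left(H \right)} = 4 + \left(H + H\right) H = 4 + 2 H H = 4 + 2 H^{2}$)
$U = 9808$ ($U = \left(-1\right) \left(-9808\right) = 9808$)
$b{\left(M \right)} + U = \left(4 + 2 \left(\frac{695}{1596}\right)^{2}\right) + 9808 = \left(4 + 2 \cdot \frac{483025}{2547216}\right) + 9808 = \left(4 + \frac{483025}{1273608}\right) + 9808 = \frac{5577457}{1273608} + 9808 = \frac{12497124721}{1273608}$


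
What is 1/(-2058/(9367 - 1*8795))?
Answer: -286/1029 ≈ -0.27794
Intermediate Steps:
1/(-2058/(9367 - 1*8795)) = 1/(-2058/(9367 - 8795)) = 1/(-2058/572) = 1/(-2058*1/572) = 1/(-1029/286) = -286/1029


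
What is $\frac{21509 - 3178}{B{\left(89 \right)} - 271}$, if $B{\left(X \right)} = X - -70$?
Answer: $- \frac{18331}{112} \approx -163.67$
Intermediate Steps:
$B{\left(X \right)} = 70 + X$ ($B{\left(X \right)} = X + 70 = 70 + X$)
$\frac{21509 - 3178}{B{\left(89 \right)} - 271} = \frac{21509 - 3178}{\left(70 + 89\right) - 271} = \frac{18331}{159 - 271} = \frac{18331}{-112} = 18331 \left(- \frac{1}{112}\right) = - \frac{18331}{112}$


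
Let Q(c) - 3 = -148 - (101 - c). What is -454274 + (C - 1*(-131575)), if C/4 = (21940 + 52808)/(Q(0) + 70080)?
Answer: -3755843829/11639 ≈ -3.2269e+5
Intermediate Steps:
Q(c) = -246 + c (Q(c) = 3 + (-148 - (101 - c)) = 3 + (-148 + (-101 + c)) = 3 + (-249 + c) = -246 + c)
C = 49832/11639 (C = 4*((21940 + 52808)/((-246 + 0) + 70080)) = 4*(74748/(-246 + 70080)) = 4*(74748/69834) = 4*(74748*(1/69834)) = 4*(12458/11639) = 49832/11639 ≈ 4.2815)
-454274 + (C - 1*(-131575)) = -454274 + (49832/11639 - 1*(-131575)) = -454274 + (49832/11639 + 131575) = -454274 + 1531451257/11639 = -3755843829/11639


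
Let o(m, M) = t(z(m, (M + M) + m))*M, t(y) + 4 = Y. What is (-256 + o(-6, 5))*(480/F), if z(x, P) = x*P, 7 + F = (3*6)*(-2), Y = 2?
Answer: 127680/43 ≈ 2969.3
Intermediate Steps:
F = -43 (F = -7 + (3*6)*(-2) = -7 + 18*(-2) = -7 - 36 = -43)
z(x, P) = P*x
t(y) = -2 (t(y) = -4 + 2 = -2)
o(m, M) = -2*M
(-256 + o(-6, 5))*(480/F) = (-256 - 2*5)*(480/(-43)) = (-256 - 10)*(480*(-1/43)) = -266*(-480/43) = 127680/43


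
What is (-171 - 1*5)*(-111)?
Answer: 19536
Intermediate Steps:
(-171 - 1*5)*(-111) = (-171 - 5)*(-111) = -176*(-111) = 19536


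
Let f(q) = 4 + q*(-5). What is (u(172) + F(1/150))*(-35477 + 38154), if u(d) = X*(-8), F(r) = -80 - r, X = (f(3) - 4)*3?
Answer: 112431323/150 ≈ 7.4954e+5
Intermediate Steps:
f(q) = 4 - 5*q
X = -45 (X = ((4 - 5*3) - 4)*3 = ((4 - 15) - 4)*3 = (-11 - 4)*3 = -15*3 = -45)
u(d) = 360 (u(d) = -45*(-8) = 360)
(u(172) + F(1/150))*(-35477 + 38154) = (360 + (-80 - 1/150))*(-35477 + 38154) = (360 + (-80 - 1*1/150))*2677 = (360 + (-80 - 1/150))*2677 = (360 - 12001/150)*2677 = (41999/150)*2677 = 112431323/150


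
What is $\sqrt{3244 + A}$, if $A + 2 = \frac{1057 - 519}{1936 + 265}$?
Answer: $\frac{2 \sqrt{3926683045}}{2201} \approx 56.941$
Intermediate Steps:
$A = - \frac{3864}{2201}$ ($A = -2 + \frac{1057 - 519}{1936 + 265} = -2 + \frac{538}{2201} = - \frac{3864}{2201} \approx -1.7556$)
$\sqrt{3244 + A} = \sqrt{3244 - \frac{3864}{2201}} = \sqrt{\frac{7136180}{2201}} = \frac{2 \sqrt{3926683045}}{2201}$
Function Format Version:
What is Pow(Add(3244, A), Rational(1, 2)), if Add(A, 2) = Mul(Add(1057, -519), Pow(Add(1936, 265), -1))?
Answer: Mul(Rational(2, 2201), Pow(3926683045, Rational(1, 2))) ≈ 56.941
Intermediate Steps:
A = Rational(-3864, 2201) (A = Add(-2, Mul(Add(1057, -519), Pow(Add(1936, 265), -1))) = Add(-2, Mul(538, Pow(2201, -1))) = Add(-2, Mul(538, Rational(1, 2201))) = Add(-2, Rational(538, 2201)) = Rational(-3864, 2201) ≈ -1.7556)
Pow(Add(3244, A), Rational(1, 2)) = Pow(Add(3244, Rational(-3864, 2201)), Rational(1, 2)) = Pow(Rational(7136180, 2201), Rational(1, 2)) = Mul(Rational(2, 2201), Pow(3926683045, Rational(1, 2)))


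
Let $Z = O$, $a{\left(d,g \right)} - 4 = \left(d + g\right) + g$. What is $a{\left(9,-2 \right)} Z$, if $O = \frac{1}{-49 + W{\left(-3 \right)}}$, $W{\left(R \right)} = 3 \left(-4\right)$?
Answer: $- \frac{9}{61} \approx -0.14754$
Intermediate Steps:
$a{\left(d,g \right)} = 4 + d + 2 g$ ($a{\left(d,g \right)} = 4 + \left(\left(d + g\right) + g\right) = 4 + \left(d + 2 g\right) = 4 + d + 2 g$)
$W{\left(R \right)} = -12$
$O = - \frac{1}{61}$ ($O = \frac{1}{-49 - 12} = \frac{1}{-61} = - \frac{1}{61} \approx -0.016393$)
$Z = - \frac{1}{61} \approx -0.016393$
$a{\left(9,-2 \right)} Z = \left(4 + 9 + 2 \left(-2\right)\right) \left(- \frac{1}{61}\right) = \left(4 + 9 - 4\right) \left(- \frac{1}{61}\right) = 9 \left(- \frac{1}{61}\right) = - \frac{9}{61}$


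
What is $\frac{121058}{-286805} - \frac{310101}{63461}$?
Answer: $- \frac{96620979043}{18200932105} \approx -5.3086$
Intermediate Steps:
$\frac{121058}{-286805} - \frac{310101}{63461} = 121058 \left(- \frac{1}{286805}\right) - \frac{310101}{63461} = - \frac{121058}{286805} - \frac{310101}{63461} = - \frac{96620979043}{18200932105}$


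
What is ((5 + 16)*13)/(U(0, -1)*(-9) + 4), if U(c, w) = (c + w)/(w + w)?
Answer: -546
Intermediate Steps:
U(c, w) = (c + w)/(2*w) (U(c, w) = (c + w)/((2*w)) = (c + w)*(1/(2*w)) = (c + w)/(2*w))
((5 + 16)*13)/(U(0, -1)*(-9) + 4) = ((5 + 16)*13)/(((½)*(0 - 1)/(-1))*(-9) + 4) = (21*13)/(((½)*(-1)*(-1))*(-9) + 4) = 273/((½)*(-9) + 4) = 273/(-9/2 + 4) = 273/(-½) = 273*(-2) = -546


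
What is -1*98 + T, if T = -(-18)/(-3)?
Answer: -104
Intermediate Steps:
T = -6 (T = -(-18)*(-1)/3 = -18*⅓ = -6)
-1*98 + T = -1*98 - 6 = -98 - 6 = -104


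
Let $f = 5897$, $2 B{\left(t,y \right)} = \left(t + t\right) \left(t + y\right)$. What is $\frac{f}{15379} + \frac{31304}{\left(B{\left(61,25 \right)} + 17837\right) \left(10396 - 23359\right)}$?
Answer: $\frac{1764047982097}{4601780183091} \approx 0.38334$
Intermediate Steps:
$B{\left(t,y \right)} = t \left(t + y\right)$ ($B{\left(t,y \right)} = \frac{\left(t + t\right) \left(t + y\right)}{2} = \frac{2 t \left(t + y\right)}{2} = t \left(t + y\right)$)
$\frac{f}{15379} + \frac{31304}{\left(B{\left(61,25 \right)} + 17837\right) \left(10396 - 23359\right)} = \frac{5897}{15379} + \frac{31304}{\left(61 \left(61 + 25\right) + 17837\right) \left(10396 - 23359\right)} = 5897 \cdot \frac{1}{15379} + \frac{31304}{\left(61 \cdot 86 + 17837\right) \left(-12963\right)} = \frac{5897}{15379} + \frac{31304}{\left(5246 + 17837\right) \left(-12963\right)} = \frac{5897}{15379} + \frac{31304}{23083 \left(-12963\right)} = \frac{5897}{15379} + \frac{31304}{-299224929} = \frac{5897}{15379} + 31304 \left(- \frac{1}{299224929}\right) = \frac{5897}{15379} - \frac{31304}{299224929} = \frac{1764047982097}{4601780183091}$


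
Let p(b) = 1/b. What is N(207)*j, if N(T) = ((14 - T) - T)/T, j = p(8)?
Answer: -50/207 ≈ -0.24155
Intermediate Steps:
j = ⅛ (j = 1/8 = ⅛ ≈ 0.12500)
N(T) = (14 - 2*T)/T
N(207)*j = (-2 + 14/207)*(⅛) = -400/207*⅛ = -50/207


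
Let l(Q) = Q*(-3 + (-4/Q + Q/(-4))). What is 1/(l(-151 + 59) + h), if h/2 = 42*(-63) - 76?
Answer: -1/7288 ≈ -0.00013721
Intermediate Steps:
h = -5444 (h = 2*(42*(-63) - 76) = 2*(-2646 - 76) = 2*(-2722) = -5444)
l(Q) = Q*(-3 - 4/Q - Q/4) (l(Q) = Q*(-3 + (-4/Q + Q*(-¼))) = Q*(-3 + (-4/Q - Q/4)) = Q*(-3 - 4/Q - Q/4))
1/(l(-151 + 59) + h) = 1/((-4 - 3*(-151 + 59) - (-151 + 59)²/4) - 5444) = 1/((-4 - 3*(-92) - ¼*(-92)²) - 5444) = 1/((-4 + 276 - ¼*8464) - 5444) = 1/((-4 + 276 - 2116) - 5444) = 1/(-1844 - 5444) = 1/(-7288) = -1/7288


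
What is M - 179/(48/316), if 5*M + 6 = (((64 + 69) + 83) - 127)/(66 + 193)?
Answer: -3666035/3108 ≈ -1179.5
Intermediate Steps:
M = -293/259 (M = -6/5 + ((((64 + 69) + 83) - 127)/(66 + 193))/5 = -6/5 + (((133 + 83) - 127)/259)/5 = -6/5 + ((216 - 127)*(1/259))/5 = -6/5 + (89*(1/259))/5 = -6/5 + (⅕)*(89/259) = -6/5 + 89/1295 = -293/259 ≈ -1.1313)
M - 179/(48/316) = -293/259 - 179/(48/316) = -293/259 - 179/(48*(1/316)) = -293/259 - 179/12/79 = -293/259 - 179*79/12 = -293/259 - 14141/12 = -3666035/3108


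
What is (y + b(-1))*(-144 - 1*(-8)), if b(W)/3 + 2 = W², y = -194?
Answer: 26792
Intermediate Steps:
b(W) = -6 + 3*W²
(y + b(-1))*(-144 - 1*(-8)) = (-194 + (-6 + 3*(-1)²))*(-144 - 1*(-8)) = (-194 + (-6 + 3*1))*(-144 + 8) = (-194 + (-6 + 3))*(-136) = (-194 - 3)*(-136) = -197*(-136) = 26792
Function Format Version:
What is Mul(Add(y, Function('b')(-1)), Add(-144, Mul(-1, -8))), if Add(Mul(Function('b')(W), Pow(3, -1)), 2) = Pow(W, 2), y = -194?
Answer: 26792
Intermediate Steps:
Function('b')(W) = Add(-6, Mul(3, Pow(W, 2)))
Mul(Add(y, Function('b')(-1)), Add(-144, Mul(-1, -8))) = Mul(Add(-194, Add(-6, Mul(3, Pow(-1, 2)))), Add(-144, Mul(-1, -8))) = Mul(Add(-194, Add(-6, Mul(3, 1))), Add(-144, 8)) = Mul(Add(-194, Add(-6, 3)), -136) = Mul(Add(-194, -3), -136) = Mul(-197, -136) = 26792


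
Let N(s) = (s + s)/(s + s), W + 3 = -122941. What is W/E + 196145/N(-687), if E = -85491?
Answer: 16768755139/85491 ≈ 1.9615e+5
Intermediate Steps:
W = -122944 (W = -3 - 122941 = -122944)
N(s) = 1 (N(s) = (2*s)/((2*s)) = (2*s)*(1/(2*s)) = 1)
W/E + 196145/N(-687) = -122944/(-85491) + 196145/1 = -122944*(-1/85491) + 196145*1 = 122944/85491 + 196145 = 16768755139/85491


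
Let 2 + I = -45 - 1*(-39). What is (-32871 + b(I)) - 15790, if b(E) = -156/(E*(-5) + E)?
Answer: -389327/8 ≈ -48666.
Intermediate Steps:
I = -8 (I = -2 + (-45 - 1*(-39)) = -2 + (-45 + 39) = -2 - 6 = -8)
b(E) = 39/E (b(E) = -156/(-5*E + E) = -156*(-1/(4*E)) = -(-39)/E = 39/E)
(-32871 + b(I)) - 15790 = (-32871 + 39/(-8)) - 15790 = (-32871 + 39*(-⅛)) - 15790 = (-32871 - 39/8) - 15790 = -263007/8 - 15790 = -389327/8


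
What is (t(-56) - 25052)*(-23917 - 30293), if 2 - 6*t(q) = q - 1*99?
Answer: 1356650425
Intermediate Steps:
t(q) = 101/6 - q/6 (t(q) = ⅓ - (q - 1*99)/6 = ⅓ - (q - 99)/6 = ⅓ - (-99 + q)/6 = ⅓ + (33/2 - q/6) = 101/6 - q/6)
(t(-56) - 25052)*(-23917 - 30293) = ((101/6 - ⅙*(-56)) - 25052)*(-23917 - 30293) = ((101/6 + 28/3) - 25052)*(-54210) = (157/6 - 25052)*(-54210) = -150155/6*(-54210) = 1356650425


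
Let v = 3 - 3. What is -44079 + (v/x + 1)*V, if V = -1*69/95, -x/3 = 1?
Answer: -4187574/95 ≈ -44080.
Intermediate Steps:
x = -3 (x = -3*1 = -3)
v = 0
V = -69/95 (V = -69*1/95 = -69/95 ≈ -0.72632)
-44079 + (v/x + 1)*V = -44079 + (0/(-3) + 1)*(-69/95) = -44079 + (-1/3*0 + 1)*(-69/95) = -44079 + (0 + 1)*(-69/95) = -44079 + 1*(-69/95) = -44079 - 69/95 = -4187574/95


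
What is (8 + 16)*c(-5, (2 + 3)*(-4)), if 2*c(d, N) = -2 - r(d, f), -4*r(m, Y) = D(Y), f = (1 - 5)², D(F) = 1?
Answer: -21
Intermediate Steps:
f = 16 (f = (-4)² = 16)
r(m, Y) = -¼ (r(m, Y) = -¼*1 = -¼)
c(d, N) = -7/8 (c(d, N) = (-2 - 1*(-¼))/2 = (-2 + ¼)/2 = (½)*(-7/4) = -7/8)
(8 + 16)*c(-5, (2 + 3)*(-4)) = (8 + 16)*(-7/8) = 24*(-7/8) = -21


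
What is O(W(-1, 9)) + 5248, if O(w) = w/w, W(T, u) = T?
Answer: 5249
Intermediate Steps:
O(w) = 1
O(W(-1, 9)) + 5248 = 1 + 5248 = 5249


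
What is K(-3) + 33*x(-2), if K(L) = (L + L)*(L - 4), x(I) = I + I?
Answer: -90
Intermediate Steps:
x(I) = 2*I
K(L) = 2*L*(-4 + L) (K(L) = (2*L)*(-4 + L) = 2*L*(-4 + L))
K(-3) + 33*x(-2) = 2*(-3)*(-4 - 3) + 33*(2*(-2)) = 2*(-3)*(-7) + 33*(-4) = 42 - 132 = -90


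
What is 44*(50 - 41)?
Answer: 396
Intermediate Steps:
44*(50 - 41) = 44*9 = 396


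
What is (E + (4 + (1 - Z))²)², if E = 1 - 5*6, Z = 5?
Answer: 841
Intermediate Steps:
E = -29 (E = 1 - 30 = -29)
(E + (4 + (1 - Z))²)² = (-29 + (4 + (1 - 1*5))²)² = (-29 + (4 + (1 - 5))²)² = (-29 + (4 - 4)²)² = (-29 + 0²)² = (-29 + 0)² = (-29)² = 841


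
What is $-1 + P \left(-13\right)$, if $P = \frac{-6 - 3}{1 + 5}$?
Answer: $\frac{37}{2} \approx 18.5$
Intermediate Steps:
$P = - \frac{3}{2}$ ($P = - \frac{9}{6} = \left(-9\right) \frac{1}{6} = - \frac{3}{2} \approx -1.5$)
$-1 + P \left(-13\right) = -1 - - \frac{39}{2} = -1 + \frac{39}{2} = \frac{37}{2}$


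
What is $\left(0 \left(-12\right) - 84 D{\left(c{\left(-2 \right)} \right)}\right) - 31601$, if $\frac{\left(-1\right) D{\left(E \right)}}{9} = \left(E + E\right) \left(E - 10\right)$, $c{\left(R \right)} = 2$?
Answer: $-55793$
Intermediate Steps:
$D{\left(E \right)} = - 18 E \left(-10 + E\right)$ ($D{\left(E \right)} = - 9 \left(E + E\right) \left(E - 10\right) = - 9 \cdot 2 E \left(-10 + E\right) = - 18 E \left(-10 + E\right)$)
$\left(0 \left(-12\right) - 84 D{\left(c{\left(-2 \right)} \right)}\right) - 31601 = \left(0 \left(-12\right) - 84 \cdot 18 \cdot 2 \left(10 - 2\right)\right) - 31601 = \left(0 - 84 \cdot 18 \cdot 2 \left(10 - 2\right)\right) - 31601 = \left(0 - 84 \cdot 18 \cdot 2 \cdot 8\right) - 31601 = \left(0 - 24192\right) - 31601 = -24192 - 31601 = -55793$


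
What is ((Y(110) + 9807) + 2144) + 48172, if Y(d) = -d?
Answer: 60013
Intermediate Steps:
((Y(110) + 9807) + 2144) + 48172 = ((-1*110 + 9807) + 2144) + 48172 = ((-110 + 9807) + 2144) + 48172 = (9697 + 2144) + 48172 = 11841 + 48172 = 60013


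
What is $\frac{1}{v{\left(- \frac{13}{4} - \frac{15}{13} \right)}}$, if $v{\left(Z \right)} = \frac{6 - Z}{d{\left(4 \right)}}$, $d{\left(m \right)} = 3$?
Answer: $\frac{156}{541} \approx 0.28835$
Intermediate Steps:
$v{\left(Z \right)} = 2 - \frac{Z}{3}$ ($v{\left(Z \right)} = \frac{6 - Z}{3} = \left(6 - Z\right) \frac{1}{3} = 2 - \frac{Z}{3}$)
$\frac{1}{v{\left(- \frac{13}{4} - \frac{15}{13} \right)}} = \frac{1}{2 - \frac{- \frac{13}{4} - \frac{15}{13}}{3}} = \frac{1}{2 - - \frac{229}{156}} = \frac{1}{2 + \frac{229}{156}} = \frac{1}{\frac{541}{156}} = \frac{156}{541}$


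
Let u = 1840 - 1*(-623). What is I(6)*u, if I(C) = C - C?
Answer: 0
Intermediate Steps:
I(C) = 0
u = 2463 (u = 1840 + 623 = 2463)
I(6)*u = 0*2463 = 0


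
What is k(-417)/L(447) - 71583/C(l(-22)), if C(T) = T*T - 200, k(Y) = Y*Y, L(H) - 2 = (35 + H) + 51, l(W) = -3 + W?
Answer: 7121184/45475 ≈ 156.60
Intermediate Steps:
L(H) = 88 + H (L(H) = 2 + ((35 + H) + 51) = 2 + (86 + H) = 88 + H)
k(Y) = Y²
C(T) = -200 + T² (C(T) = T² - 200 = -200 + T²)
k(-417)/L(447) - 71583/C(l(-22)) = (-417)²/(88 + 447) - 71583/(-200 + (-3 - 22)²) = 173889/535 - 71583/(-200 + (-25)²) = 173889*(1/535) - 71583/(-200 + 625) = 173889/535 - 71583/425 = 7121184/45475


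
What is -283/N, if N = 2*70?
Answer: -283/140 ≈ -2.0214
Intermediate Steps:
N = 140
-283/N = -283/140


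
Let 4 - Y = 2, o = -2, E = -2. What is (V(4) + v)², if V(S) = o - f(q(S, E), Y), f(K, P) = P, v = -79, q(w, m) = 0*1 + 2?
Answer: 6889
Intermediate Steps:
q(w, m) = 2 (q(w, m) = 0 + 2 = 2)
Y = 2 (Y = 4 - 1*2 = 4 - 2 = 2)
V(S) = -4 (V(S) = -2 - 1*2 = -2 - 2 = -4)
(V(4) + v)² = (-4 - 79)² = (-83)² = 6889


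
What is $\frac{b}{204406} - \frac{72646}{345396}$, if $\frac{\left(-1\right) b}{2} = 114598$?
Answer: $- \frac{23503164973}{17650253694} \approx -1.3316$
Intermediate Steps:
$b = -229196$ ($b = \left(-2\right) 114598 = -229196$)
$\frac{b}{204406} - \frac{72646}{345396} = - \frac{229196}{204406} - \frac{72646}{345396} = \left(-229196\right) \frac{1}{204406} - \frac{36323}{172698} = - \frac{114598}{102203} - \frac{36323}{172698} = - \frac{23503164973}{17650253694}$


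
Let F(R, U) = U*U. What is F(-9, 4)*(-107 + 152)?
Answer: 720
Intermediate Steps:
F(R, U) = U²
F(-9, 4)*(-107 + 152) = 4²*(-107 + 152) = 16*45 = 720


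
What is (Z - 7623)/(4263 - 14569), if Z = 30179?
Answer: -11278/5153 ≈ -2.1886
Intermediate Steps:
(Z - 7623)/(4263 - 14569) = (30179 - 7623)/(4263 - 14569) = 22556/(-10306) = 22556*(-1/10306) = -11278/5153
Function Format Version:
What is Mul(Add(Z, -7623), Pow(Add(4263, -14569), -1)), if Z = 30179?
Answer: Rational(-11278, 5153) ≈ -2.1886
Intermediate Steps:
Mul(Add(Z, -7623), Pow(Add(4263, -14569), -1)) = Mul(Add(30179, -7623), Pow(Add(4263, -14569), -1)) = Mul(22556, Pow(-10306, -1)) = Mul(22556, Rational(-1, 10306)) = Rational(-11278, 5153)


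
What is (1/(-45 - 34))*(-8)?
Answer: 8/79 ≈ 0.10127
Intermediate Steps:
(1/(-45 - 34))*(-8) = (1/(-79))*(-8) = -1/79*1*(-8) = -1/79*(-8) = 8/79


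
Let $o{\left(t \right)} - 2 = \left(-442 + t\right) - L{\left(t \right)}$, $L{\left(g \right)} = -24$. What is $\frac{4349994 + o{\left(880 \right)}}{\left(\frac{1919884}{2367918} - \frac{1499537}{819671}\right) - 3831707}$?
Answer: $- \frac{2110965899658939981}{1859253661296155812} \approx -1.1354$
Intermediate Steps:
$o{\left(t \right)} = -416 + t$ ($o{\left(t \right)} = 2 + \left(\left(-442 + t\right) - -24\right) = 2 + \left(\left(-442 + t\right) + 24\right) = 2 + \left(-418 + t\right) = -416 + t$)
$\frac{4349994 + o{\left(880 \right)}}{\left(\frac{1919884}{2367918} - \frac{1499537}{819671}\right) - 3831707} = \frac{4349994 + \left(-416 + 880\right)}{\left(\frac{1919884}{2367918} - \frac{1499537}{819671}\right) - 3831707} = \frac{4349994 + 464}{\left(1919884 \cdot \frac{1}{2367918} - \frac{1499537}{819671}\right) - 3831707} = \frac{4350458}{\left(\frac{959942}{1183959} - \frac{1499537}{819671}\right) - 3831707} = \frac{4350458}{- \frac{988553707901}{970456857489} - 3831707} = \frac{4350458}{- \frac{3718507322592311624}{970456857489}} = 4350458 \left(- \frac{970456857489}{3718507322592311624}\right) = - \frac{2110965899658939981}{1859253661296155812}$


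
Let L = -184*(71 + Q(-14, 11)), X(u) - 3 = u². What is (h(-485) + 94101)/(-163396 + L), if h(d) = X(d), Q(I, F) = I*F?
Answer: -329329/148124 ≈ -2.2233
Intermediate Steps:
X(u) = 3 + u²
Q(I, F) = F*I
h(d) = 3 + d²
L = 15272 (L = -184*(71 + 11*(-14)) = -184*(71 - 154) = -184*(-83) = 15272)
(h(-485) + 94101)/(-163396 + L) = ((3 + (-485)²) + 94101)/(-163396 + 15272) = ((3 + 235225) + 94101)/(-148124) = (235228 + 94101)*(-1/148124) = 329329*(-1/148124) = -329329/148124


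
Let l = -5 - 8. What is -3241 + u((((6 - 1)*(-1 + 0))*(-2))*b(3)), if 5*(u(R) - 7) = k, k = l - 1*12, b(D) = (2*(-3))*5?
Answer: -3239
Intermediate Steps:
l = -13
b(D) = -30 (b(D) = -6*5 = -30)
k = -25 (k = -13 - 1*12 = -13 - 12 = -25)
u(R) = 2 (u(R) = 7 + (⅕)*(-25) = 7 - 5 = 2)
-3241 + u((((6 - 1)*(-1 + 0))*(-2))*b(3)) = -3241 + 2 = -3239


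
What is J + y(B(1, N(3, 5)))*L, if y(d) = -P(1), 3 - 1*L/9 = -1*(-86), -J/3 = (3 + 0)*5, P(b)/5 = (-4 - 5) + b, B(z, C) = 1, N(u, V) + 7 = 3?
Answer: -29925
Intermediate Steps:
N(u, V) = -4 (N(u, V) = -7 + 3 = -4)
P(b) = -45 + 5*b (P(b) = 5*((-4 - 5) + b) = 5*(-9 + b) = -45 + 5*b)
J = -45 (J = -3*(3 + 0)*5 = -9*5 = -3*15 = -45)
L = -747 (L = 27 - (-9)*(-86) = 27 - 9*86 = 27 - 774 = -747)
y(d) = 40 (y(d) = -(-45 + 5*1) = -(-45 + 5) = -1*(-40) = 40)
J + y(B(1, N(3, 5)))*L = -45 + 40*(-747) = -45 - 29880 = -29925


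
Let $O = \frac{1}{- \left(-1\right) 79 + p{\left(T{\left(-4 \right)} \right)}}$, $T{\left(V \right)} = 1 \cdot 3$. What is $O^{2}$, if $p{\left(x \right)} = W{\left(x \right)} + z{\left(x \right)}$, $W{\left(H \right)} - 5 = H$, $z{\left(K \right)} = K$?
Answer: $\frac{1}{8100} \approx 0.00012346$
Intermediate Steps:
$T{\left(V \right)} = 3$
$W{\left(H \right)} = 5 + H$
$p{\left(x \right)} = 5 + 2 x$ ($p{\left(x \right)} = \left(5 + x\right) + x = 5 + 2 x$)
$O = \frac{1}{90}$ ($O = \frac{1}{- \left(-1\right) 79 + \left(5 + 2 \cdot 3\right)} = \frac{1}{\left(-1\right) \left(-79\right) + \left(5 + 6\right)} = \frac{1}{79 + 11} = \frac{1}{90} \approx 0.011111$)
$O^{2} = \left(\frac{1}{90}\right)^{2} = \frac{1}{8100}$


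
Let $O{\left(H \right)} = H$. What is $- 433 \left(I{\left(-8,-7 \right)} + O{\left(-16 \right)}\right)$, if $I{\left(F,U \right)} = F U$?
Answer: $-17320$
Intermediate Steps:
$- 433 \left(I{\left(-8,-7 \right)} + O{\left(-16 \right)}\right) = - 433 \left(\left(-8\right) \left(-7\right) - 16\right) = - 433 \left(56 - 16\right) = \left(-433\right) 40 = -17320$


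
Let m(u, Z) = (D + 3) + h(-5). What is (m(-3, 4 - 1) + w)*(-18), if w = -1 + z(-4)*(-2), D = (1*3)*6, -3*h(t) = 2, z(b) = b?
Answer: -492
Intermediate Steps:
h(t) = -⅔ (h(t) = -⅓*2 = -⅔)
D = 18 (D = 3*6 = 18)
m(u, Z) = 61/3 (m(u, Z) = (18 + 3) - ⅔ = 21 - ⅔ = 61/3)
w = 7 (w = -1 - 4*(-2) = -1 + 8 = 7)
(m(-3, 4 - 1) + w)*(-18) = (61/3 + 7)*(-18) = (82/3)*(-18) = -492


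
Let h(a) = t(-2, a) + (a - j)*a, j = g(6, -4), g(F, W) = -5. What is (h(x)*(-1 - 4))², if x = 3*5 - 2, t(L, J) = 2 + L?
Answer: 1368900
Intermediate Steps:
j = -5
x = 13 (x = 15 - 2 = 13)
h(a) = a*(5 + a) (h(a) = (2 - 2) + (a - 1*(-5))*a = 0 + (a + 5)*a = 0 + (5 + a)*a = 0 + a*(5 + a) = a*(5 + a))
(h(x)*(-1 - 4))² = ((13*(5 + 13))*(-1 - 4))² = ((13*18)*(-5))² = (234*(-5))² = (-1170)² = 1368900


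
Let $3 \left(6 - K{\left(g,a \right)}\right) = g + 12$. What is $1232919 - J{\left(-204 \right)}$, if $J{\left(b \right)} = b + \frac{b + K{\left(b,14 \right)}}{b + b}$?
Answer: $\frac{251557025}{204} \approx 1.2331 \cdot 10^{6}$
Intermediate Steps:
$K{\left(g,a \right)} = 2 - \frac{g}{3}$ ($K{\left(g,a \right)} = 6 - \frac{g + 12}{3} = 6 - \frac{12 + g}{3} = 6 - \left(4 + \frac{g}{3}\right) = 2 - \frac{g}{3}$)
$J{\left(b \right)} = b + \frac{2 + \frac{2 b}{3}}{2 b}$ ($J{\left(b \right)} = b + \frac{b - \left(-2 + \frac{b}{3}\right)}{b + b} = b + \frac{2 + \frac{2 b}{3}}{2 b}$)
$1232919 - J{\left(-204 \right)} = 1232919 - \left(\frac{1}{3} - 204 + \frac{1}{-204}\right) = 1232919 - \left(\frac{1}{3} - 204 - \frac{1}{204}\right) = 1232919 - - \frac{41549}{204} = 1232919 + \frac{41549}{204} = \frac{251557025}{204}$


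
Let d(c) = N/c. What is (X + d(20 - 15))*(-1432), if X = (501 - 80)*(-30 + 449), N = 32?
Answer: -1263062664/5 ≈ -2.5261e+8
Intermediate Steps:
X = 176399 (X = 421*419 = 176399)
d(c) = 32/c
(X + d(20 - 15))*(-1432) = (176399 + 32/(20 - 15))*(-1432) = (176399 + 32/5)*(-1432) = (882027/5)*(-1432) = -1263062664/5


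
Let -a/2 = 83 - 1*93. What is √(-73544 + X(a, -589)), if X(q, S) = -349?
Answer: I*√73893 ≈ 271.83*I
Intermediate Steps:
a = 20 (a = -2*(83 - 1*93) = -2*(83 - 93) = -2*(-10) = 20)
√(-73544 + X(a, -589)) = √(-73544 - 349) = √(-73893) = I*√73893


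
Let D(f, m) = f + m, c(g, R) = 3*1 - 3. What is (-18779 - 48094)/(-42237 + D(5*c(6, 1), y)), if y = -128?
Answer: 66873/42365 ≈ 1.5785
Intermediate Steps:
c(g, R) = 0 (c(g, R) = 3 - 3 = 0)
(-18779 - 48094)/(-42237 + D(5*c(6, 1), y)) = (-18779 - 48094)/(-42237 + (5*0 - 128)) = -66873/(-42237 + (0 - 128)) = -66873/(-42237 - 128) = -66873/(-42365) = -66873*(-1/42365) = 66873/42365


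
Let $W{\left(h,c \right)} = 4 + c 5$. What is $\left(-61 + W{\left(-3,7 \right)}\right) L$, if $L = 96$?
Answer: $-2112$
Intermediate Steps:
$W{\left(h,c \right)} = 4 + 5 c$
$\left(-61 + W{\left(-3,7 \right)}\right) L = \left(-61 + \left(4 + 5 \cdot 7\right)\right) 96 = \left(-61 + \left(4 + 35\right)\right) 96 = \left(-61 + 39\right) 96 = \left(-22\right) 96 = -2112$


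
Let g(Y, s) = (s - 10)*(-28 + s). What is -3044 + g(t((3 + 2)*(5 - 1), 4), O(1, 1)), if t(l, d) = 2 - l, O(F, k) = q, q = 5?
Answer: -2929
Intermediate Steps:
O(F, k) = 5
g(Y, s) = (-28 + s)*(-10 + s) (g(Y, s) = (-10 + s)*(-28 + s) = (-28 + s)*(-10 + s))
-3044 + g(t((3 + 2)*(5 - 1), 4), O(1, 1)) = -3044 + (280 + 5**2 - 38*5) = -3044 + (280 + 25 - 190) = -3044 + 115 = -2929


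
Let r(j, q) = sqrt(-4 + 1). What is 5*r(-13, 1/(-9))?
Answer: 5*I*sqrt(3) ≈ 8.6602*I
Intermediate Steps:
r(j, q) = I*sqrt(3) (r(j, q) = sqrt(-3) = I*sqrt(3))
5*r(-13, 1/(-9)) = 5*(I*sqrt(3)) = 5*I*sqrt(3)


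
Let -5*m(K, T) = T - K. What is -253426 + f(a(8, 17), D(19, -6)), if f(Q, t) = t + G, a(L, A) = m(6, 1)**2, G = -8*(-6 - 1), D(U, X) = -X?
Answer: -253364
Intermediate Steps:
m(K, T) = -T/5 + K/5 (m(K, T) = -(T - K)/5 = -T/5 + K/5)
G = 56 (G = -8*(-7) = 56)
a(L, A) = 1 (a(L, A) = (-1/5*1 + (1/5)*6)**2 = (-1/5 + 6/5)**2 = 1**2 = 1)
f(Q, t) = 56 + t (f(Q, t) = t + 56 = 56 + t)
-253426 + f(a(8, 17), D(19, -6)) = -253426 + (56 - 1*(-6)) = -253426 + (56 + 6) = -253426 + 62 = -253364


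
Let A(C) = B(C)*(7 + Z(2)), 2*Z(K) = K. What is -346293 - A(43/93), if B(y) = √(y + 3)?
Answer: -346293 - 8*√29946/93 ≈ -3.4631e+5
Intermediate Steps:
Z(K) = K/2
B(y) = √(3 + y)
A(C) = 8*√(3 + C) (A(C) = √(3 + C)*(7 + (½)*2) = √(3 + C)*(7 + 1) = √(3 + C)*8 = 8*√(3 + C))
-346293 - A(43/93) = -346293 - 8*√(3 + 43/93) = -346293 - 8*√(322/93) = -346293 - 8*√29946/93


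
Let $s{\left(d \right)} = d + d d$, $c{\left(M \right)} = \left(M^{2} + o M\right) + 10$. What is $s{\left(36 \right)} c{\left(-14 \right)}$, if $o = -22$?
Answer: $684648$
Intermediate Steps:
$c{\left(M \right)} = 10 + M^{2} - 22 M$ ($c{\left(M \right)} = \left(M^{2} - 22 M\right) + 10 = 10 + M^{2} - 22 M$)
$s{\left(d \right)} = d + d^{2}$
$s{\left(36 \right)} c{\left(-14 \right)} = 36 \left(1 + 36\right) \left(10 + \left(-14\right)^{2} - -308\right) = 36 \cdot 37 \left(10 + 196 + 308\right) = 1332 \cdot 514 = 684648$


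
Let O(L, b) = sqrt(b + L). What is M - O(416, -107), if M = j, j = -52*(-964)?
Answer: 50128 - sqrt(309) ≈ 50110.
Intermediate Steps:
j = 50128
O(L, b) = sqrt(L + b)
M = 50128
M - O(416, -107) = 50128 - sqrt(416 - 107) = 50128 - sqrt(309)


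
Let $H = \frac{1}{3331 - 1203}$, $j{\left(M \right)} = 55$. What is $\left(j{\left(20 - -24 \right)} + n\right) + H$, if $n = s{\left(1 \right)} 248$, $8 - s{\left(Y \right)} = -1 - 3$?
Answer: $\frac{6449969}{2128} \approx 3031.0$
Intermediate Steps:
$H = \frac{1}{2128} \approx 0.00046992$
$s{\left(Y \right)} = 12$ ($s{\left(Y \right)} = 8 - \left(-1 - 3\right) = 8 - -4 = 8 + 4 = 12$)
$n = 2976$ ($n = 12 \cdot 248 = 2976$)
$\left(j{\left(20 - -24 \right)} + n\right) + H = \left(55 + 2976\right) + \frac{1}{2128} = 3031 + \frac{1}{2128} = \frac{6449969}{2128}$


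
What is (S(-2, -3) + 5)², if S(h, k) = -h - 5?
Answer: 4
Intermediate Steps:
S(h, k) = -5 - h
(S(-2, -3) + 5)² = ((-5 - 1*(-2)) + 5)² = ((-5 + 2) + 5)² = (-3 + 5)² = 2² = 4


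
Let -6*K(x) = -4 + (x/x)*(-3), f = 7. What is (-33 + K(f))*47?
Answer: -8977/6 ≈ -1496.2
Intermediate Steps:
K(x) = 7/6 (K(x) = -(-4 + (x/x)*(-3))/6 = -(-4 + 1*(-3))/6 = -(-4 - 3)/6 = -⅙*(-7) = 7/6)
(-33 + K(f))*47 = (-33 + 7/6)*47 = -191/6*47 = -8977/6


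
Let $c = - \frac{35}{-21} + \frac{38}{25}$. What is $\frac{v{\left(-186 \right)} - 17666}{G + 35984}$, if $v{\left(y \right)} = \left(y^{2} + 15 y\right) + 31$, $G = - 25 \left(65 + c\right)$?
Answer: $\frac{42513}{102838} \approx 0.4134$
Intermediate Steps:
$c = \frac{239}{75}$ ($c = \left(-35\right) \left(- \frac{1}{21}\right) + 38 \cdot \frac{1}{25} = \frac{5}{3} + \frac{38}{25} = \frac{239}{75} \approx 3.1867$)
$G = - \frac{5114}{3}$ ($G = - 25 \left(65 + \frac{239}{75}\right) = \left(-25\right) \frac{5114}{75} = - \frac{5114}{3} \approx -1704.7$)
$v{\left(y \right)} = 31 + y^{2} + 15 y$
$\frac{v{\left(-186 \right)} - 17666}{G + 35984} = \frac{\left(31 + \left(-186\right)^{2} + 15 \left(-186\right)\right) - 17666}{- \frac{5114}{3} + 35984} = \frac{\left(31 + 34596 - 2790\right) - 17666}{\frac{102838}{3}} = \left(31837 - 17666\right) \frac{3}{102838} = 14171 \cdot \frac{3}{102838} = \frac{42513}{102838}$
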